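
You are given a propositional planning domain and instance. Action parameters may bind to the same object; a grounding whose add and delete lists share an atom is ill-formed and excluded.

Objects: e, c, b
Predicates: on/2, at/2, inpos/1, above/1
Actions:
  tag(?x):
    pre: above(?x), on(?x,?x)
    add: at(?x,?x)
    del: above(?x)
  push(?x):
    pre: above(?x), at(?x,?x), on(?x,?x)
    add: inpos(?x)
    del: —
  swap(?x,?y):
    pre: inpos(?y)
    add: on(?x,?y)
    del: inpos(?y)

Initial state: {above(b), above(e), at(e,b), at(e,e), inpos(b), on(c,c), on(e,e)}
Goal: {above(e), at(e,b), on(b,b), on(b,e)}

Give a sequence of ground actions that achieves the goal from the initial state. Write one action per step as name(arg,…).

1. push(e)  →  {above(b), above(e), at(e,b), at(e,e), inpos(b), inpos(e), on(c,c), on(e,e)}
2. swap(b,e)  →  {above(b), above(e), at(e,b), at(e,e), inpos(b), on(b,e), on(c,c), on(e,e)}
3. swap(b,b)  →  {above(b), above(e), at(e,b), at(e,e), on(b,b), on(b,e), on(c,c), on(e,e)}

push(e); swap(b,e); swap(b,b)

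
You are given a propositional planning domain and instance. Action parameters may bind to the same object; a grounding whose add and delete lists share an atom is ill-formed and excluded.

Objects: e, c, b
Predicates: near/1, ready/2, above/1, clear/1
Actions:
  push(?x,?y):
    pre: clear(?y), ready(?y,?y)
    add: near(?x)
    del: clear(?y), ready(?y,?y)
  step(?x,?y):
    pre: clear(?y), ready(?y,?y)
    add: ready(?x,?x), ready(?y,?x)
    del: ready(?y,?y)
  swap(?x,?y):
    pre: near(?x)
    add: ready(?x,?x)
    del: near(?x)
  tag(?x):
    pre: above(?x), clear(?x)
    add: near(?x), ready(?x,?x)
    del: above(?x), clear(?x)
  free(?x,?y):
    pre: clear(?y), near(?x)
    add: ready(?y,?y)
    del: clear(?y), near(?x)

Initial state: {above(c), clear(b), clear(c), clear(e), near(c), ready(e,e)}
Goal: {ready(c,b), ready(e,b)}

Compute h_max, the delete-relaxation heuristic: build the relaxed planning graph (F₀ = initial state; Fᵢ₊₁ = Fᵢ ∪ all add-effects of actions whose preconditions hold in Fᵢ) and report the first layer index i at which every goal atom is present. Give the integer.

F0 = init (6 atoms)
F1 = F0 ∪ {near(b), near(e), ready(b,b), ready(c,c), ready(e,b), ready(e,c)}  (12 atoms)
F2 = F1 ∪ {ready(b,c), ready(b,e), ready(c,b), ready(c,e)}  (16 atoms)
goal ⊆ F2  ⇒  h_max = 2

2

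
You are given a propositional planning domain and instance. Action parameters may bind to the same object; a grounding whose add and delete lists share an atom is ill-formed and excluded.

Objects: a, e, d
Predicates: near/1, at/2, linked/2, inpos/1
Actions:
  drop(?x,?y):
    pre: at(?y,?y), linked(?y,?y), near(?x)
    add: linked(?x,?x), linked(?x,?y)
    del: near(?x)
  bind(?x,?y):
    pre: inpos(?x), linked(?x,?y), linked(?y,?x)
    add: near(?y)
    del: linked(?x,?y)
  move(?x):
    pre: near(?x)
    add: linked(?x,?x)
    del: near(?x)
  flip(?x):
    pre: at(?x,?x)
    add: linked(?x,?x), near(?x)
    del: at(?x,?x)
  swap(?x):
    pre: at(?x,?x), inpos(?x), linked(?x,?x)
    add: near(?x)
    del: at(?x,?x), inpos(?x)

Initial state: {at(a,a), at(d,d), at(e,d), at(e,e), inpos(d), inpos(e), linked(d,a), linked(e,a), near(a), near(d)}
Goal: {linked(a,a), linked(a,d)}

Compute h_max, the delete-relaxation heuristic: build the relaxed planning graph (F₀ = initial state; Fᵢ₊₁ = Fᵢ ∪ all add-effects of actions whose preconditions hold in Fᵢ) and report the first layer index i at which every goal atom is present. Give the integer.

F0 = init (10 atoms)
F1 = F0 ∪ {linked(a,a), linked(d,d), linked(e,e), near(e)}  (14 atoms)
F2 = F1 ∪ {linked(a,d), linked(a,e), linked(d,e), linked(e,d)}  (18 atoms)
goal ⊆ F2  ⇒  h_max = 2

2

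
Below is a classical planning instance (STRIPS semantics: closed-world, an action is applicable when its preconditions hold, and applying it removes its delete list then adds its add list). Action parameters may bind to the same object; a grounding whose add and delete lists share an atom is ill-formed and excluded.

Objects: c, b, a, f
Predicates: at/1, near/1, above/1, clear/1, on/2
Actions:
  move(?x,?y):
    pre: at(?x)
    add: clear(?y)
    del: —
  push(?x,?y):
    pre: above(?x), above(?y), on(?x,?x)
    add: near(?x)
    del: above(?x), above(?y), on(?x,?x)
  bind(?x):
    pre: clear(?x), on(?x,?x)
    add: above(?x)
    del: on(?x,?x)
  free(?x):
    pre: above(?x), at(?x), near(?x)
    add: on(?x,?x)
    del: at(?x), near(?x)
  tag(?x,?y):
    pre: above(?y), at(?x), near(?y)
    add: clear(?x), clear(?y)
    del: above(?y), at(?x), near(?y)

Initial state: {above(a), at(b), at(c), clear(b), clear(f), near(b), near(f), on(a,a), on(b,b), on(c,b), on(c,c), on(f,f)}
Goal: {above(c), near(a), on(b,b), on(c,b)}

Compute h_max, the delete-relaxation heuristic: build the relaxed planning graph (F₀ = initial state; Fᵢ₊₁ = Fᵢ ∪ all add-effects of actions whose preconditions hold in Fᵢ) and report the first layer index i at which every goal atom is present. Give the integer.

F0 = init (12 atoms)
F1 = F0 ∪ {above(b), above(f), clear(a), clear(c), near(a)}  (17 atoms)
F2 = F1 ∪ {above(c)}  (18 atoms)
goal ⊆ F2  ⇒  h_max = 2

2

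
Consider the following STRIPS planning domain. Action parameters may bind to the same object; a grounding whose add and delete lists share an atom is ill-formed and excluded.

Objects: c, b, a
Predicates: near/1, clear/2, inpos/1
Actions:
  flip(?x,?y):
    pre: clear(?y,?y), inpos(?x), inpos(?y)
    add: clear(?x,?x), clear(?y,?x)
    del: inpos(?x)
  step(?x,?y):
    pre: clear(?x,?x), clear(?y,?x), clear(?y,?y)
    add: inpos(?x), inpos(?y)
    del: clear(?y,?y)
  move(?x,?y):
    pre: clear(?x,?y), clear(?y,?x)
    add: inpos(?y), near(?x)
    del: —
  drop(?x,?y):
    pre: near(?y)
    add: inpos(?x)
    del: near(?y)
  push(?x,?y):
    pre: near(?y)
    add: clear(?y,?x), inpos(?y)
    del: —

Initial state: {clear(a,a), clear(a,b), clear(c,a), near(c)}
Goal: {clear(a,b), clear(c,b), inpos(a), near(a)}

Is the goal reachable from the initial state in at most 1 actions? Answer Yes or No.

1. move(a,a)  →  {clear(a,a), clear(a,b), clear(c,a), inpos(a), near(a), near(c)}
2. push(b,c)  →  {clear(a,a), clear(a,b), clear(c,a), clear(c,b), inpos(a), inpos(c), near(a), near(c)}
optimal plan length = 2; 2 > 1

No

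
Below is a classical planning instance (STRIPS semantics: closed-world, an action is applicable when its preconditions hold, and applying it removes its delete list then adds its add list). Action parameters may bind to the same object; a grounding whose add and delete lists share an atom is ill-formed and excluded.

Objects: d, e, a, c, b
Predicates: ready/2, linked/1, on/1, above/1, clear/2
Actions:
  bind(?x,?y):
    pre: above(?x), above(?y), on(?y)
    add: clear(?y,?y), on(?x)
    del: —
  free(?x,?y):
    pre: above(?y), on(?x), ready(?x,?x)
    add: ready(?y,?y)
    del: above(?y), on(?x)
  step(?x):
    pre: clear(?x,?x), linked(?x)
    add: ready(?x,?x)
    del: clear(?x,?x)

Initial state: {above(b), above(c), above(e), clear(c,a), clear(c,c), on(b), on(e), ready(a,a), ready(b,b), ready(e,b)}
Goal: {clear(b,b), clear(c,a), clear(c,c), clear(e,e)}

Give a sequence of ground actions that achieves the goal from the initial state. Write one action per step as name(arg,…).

1. bind(e,e)  →  {above(b), above(c), above(e), clear(c,a), clear(c,c), clear(e,e), on(b), on(e), ready(a,a), ready(b,b), ready(e,b)}
2. bind(e,b)  →  {above(b), above(c), above(e), clear(b,b), clear(c,a), clear(c,c), clear(e,e), on(b), on(e), ready(a,a), ready(b,b), ready(e,b)}

bind(e,e); bind(e,b)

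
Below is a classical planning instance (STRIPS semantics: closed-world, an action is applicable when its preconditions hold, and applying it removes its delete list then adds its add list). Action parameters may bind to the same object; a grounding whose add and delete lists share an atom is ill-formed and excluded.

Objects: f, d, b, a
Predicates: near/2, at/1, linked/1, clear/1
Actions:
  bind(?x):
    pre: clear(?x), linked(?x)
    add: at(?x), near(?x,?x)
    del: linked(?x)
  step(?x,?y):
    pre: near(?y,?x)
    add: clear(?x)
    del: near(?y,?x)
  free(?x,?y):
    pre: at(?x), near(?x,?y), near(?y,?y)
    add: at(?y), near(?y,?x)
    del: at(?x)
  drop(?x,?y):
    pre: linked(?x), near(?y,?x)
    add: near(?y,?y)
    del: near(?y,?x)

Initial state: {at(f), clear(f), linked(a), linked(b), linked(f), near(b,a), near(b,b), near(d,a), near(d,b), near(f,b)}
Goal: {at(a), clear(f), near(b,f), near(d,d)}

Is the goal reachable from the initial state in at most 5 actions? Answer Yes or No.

1. step(a,d)  →  {at(f), clear(a), clear(f), linked(a), linked(b), linked(f), near(b,a), near(b,b), near(d,b), near(f,b)}
2. bind(a)  →  {at(a), at(f), clear(a), clear(f), linked(b), linked(f), near(a,a), near(b,a), near(b,b), near(d,b), near(f,b)}
3. free(f,b)  →  {at(a), at(b), clear(a), clear(f), linked(b), linked(f), near(a,a), near(b,a), near(b,b), near(b,f), near(d,b), near(f,b)}
4. drop(b,d)  →  {at(a), at(b), clear(a), clear(f), linked(b), linked(f), near(a,a), near(b,a), near(b,b), near(b,f), near(d,d), near(f,b)}
optimal plan length = 4; 4 ≤ 5

Yes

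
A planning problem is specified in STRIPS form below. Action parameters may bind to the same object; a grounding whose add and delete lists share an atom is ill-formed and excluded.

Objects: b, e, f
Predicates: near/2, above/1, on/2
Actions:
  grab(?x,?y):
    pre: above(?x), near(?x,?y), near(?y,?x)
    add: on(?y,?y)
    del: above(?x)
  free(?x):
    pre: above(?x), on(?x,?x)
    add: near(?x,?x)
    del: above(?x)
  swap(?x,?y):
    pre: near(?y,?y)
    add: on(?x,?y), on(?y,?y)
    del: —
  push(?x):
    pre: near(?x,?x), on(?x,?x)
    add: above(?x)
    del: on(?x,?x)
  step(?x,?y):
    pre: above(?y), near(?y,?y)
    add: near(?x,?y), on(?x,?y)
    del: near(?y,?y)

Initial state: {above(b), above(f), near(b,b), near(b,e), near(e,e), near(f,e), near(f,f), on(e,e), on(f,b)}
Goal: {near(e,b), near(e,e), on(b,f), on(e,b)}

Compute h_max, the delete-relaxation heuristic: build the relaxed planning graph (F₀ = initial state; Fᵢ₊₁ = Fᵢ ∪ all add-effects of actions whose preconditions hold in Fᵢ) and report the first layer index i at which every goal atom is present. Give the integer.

1

F0 = init (9 atoms)
F1 = F0 ∪ {above(e), near(b,f), near(e,b), near(e,f), near(f,b), on(b,b), on(b,e), on(b,f), on(e,b), on(e,f), on(f,e), on(f,f)}  (21 atoms)
goal ⊆ F1  ⇒  h_max = 1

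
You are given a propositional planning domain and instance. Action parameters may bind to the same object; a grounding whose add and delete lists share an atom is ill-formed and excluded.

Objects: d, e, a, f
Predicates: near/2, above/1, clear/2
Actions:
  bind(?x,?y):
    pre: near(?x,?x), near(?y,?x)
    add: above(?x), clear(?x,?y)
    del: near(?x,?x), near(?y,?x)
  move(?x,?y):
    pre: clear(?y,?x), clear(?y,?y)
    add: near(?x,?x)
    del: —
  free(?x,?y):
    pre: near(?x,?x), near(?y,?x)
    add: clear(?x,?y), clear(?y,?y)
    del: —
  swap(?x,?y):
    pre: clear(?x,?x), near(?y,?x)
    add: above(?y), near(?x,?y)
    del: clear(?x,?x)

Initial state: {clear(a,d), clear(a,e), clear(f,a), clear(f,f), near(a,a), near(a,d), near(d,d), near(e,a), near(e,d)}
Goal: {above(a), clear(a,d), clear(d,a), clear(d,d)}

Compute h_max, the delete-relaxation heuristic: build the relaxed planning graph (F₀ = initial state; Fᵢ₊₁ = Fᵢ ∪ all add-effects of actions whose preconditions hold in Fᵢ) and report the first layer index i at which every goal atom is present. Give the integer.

F0 = init (9 atoms)
F1 = F0 ∪ {above(a), above(d), clear(a,a), clear(d,a), clear(d,d), clear(d,e), clear(e,e), near(f,f)}  (17 atoms)
goal ⊆ F1  ⇒  h_max = 1

1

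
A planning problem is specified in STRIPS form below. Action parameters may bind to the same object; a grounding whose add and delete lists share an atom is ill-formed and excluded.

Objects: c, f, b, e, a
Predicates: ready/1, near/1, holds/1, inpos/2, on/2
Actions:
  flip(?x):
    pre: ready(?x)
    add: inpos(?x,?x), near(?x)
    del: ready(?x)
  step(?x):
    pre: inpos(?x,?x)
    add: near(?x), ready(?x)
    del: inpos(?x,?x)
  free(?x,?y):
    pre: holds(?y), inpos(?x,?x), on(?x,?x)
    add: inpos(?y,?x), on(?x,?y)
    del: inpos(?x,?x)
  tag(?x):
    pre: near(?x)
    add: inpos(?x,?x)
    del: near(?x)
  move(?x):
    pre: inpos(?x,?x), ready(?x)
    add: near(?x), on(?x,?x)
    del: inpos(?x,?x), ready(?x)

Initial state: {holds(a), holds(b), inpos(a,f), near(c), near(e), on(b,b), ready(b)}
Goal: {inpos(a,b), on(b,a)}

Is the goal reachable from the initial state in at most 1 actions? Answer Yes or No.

1. flip(b)  →  {holds(a), holds(b), inpos(a,f), inpos(b,b), near(b), near(c), near(e), on(b,b)}
2. free(b,a)  →  {holds(a), holds(b), inpos(a,b), inpos(a,f), near(b), near(c), near(e), on(b,a), on(b,b)}
optimal plan length = 2; 2 > 1

No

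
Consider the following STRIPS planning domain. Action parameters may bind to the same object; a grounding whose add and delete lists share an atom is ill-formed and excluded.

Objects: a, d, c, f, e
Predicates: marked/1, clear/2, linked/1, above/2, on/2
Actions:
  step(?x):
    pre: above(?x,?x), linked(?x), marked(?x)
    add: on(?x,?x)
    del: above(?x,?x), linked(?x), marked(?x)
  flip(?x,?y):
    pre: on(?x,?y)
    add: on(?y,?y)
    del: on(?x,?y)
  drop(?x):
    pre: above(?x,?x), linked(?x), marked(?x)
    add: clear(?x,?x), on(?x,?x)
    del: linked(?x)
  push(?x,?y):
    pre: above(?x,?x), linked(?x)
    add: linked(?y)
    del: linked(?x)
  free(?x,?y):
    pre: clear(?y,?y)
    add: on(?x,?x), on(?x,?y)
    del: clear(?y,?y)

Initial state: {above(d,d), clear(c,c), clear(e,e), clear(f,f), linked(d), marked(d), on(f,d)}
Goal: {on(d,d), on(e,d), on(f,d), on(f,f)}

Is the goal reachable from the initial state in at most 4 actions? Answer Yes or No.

1. drop(d)  →  {above(d,d), clear(c,c), clear(d,d), clear(e,e), clear(f,f), marked(d), on(d,d), on(f,d)}
2. free(f,c)  →  {above(d,d), clear(d,d), clear(e,e), clear(f,f), marked(d), on(d,d), on(f,c), on(f,d), on(f,f)}
3. free(e,d)  →  {above(d,d), clear(e,e), clear(f,f), marked(d), on(d,d), on(e,d), on(e,e), on(f,c), on(f,d), on(f,f)}
optimal plan length = 3; 3 ≤ 4

Yes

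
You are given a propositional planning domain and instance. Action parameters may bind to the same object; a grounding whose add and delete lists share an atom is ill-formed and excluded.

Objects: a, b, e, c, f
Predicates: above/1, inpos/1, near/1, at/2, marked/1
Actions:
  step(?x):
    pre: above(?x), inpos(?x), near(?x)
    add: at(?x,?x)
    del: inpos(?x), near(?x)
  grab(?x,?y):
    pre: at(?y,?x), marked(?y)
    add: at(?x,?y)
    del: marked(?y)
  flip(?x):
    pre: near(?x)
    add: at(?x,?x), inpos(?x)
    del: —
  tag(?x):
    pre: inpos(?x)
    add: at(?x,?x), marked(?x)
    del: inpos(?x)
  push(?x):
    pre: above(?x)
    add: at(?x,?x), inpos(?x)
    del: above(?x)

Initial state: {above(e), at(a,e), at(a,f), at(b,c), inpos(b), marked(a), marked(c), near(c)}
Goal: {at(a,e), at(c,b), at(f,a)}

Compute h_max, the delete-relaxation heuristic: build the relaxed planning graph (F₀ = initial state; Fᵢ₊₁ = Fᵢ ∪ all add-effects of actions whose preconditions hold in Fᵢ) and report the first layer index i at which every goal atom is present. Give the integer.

F0 = init (8 atoms)
F1 = F0 ∪ {at(b,b), at(c,c), at(e,a), at(e,e), at(f,a), inpos(c), inpos(e), marked(b)}  (16 atoms)
F2 = F1 ∪ {at(c,b), marked(e)}  (18 atoms)
goal ⊆ F2  ⇒  h_max = 2

2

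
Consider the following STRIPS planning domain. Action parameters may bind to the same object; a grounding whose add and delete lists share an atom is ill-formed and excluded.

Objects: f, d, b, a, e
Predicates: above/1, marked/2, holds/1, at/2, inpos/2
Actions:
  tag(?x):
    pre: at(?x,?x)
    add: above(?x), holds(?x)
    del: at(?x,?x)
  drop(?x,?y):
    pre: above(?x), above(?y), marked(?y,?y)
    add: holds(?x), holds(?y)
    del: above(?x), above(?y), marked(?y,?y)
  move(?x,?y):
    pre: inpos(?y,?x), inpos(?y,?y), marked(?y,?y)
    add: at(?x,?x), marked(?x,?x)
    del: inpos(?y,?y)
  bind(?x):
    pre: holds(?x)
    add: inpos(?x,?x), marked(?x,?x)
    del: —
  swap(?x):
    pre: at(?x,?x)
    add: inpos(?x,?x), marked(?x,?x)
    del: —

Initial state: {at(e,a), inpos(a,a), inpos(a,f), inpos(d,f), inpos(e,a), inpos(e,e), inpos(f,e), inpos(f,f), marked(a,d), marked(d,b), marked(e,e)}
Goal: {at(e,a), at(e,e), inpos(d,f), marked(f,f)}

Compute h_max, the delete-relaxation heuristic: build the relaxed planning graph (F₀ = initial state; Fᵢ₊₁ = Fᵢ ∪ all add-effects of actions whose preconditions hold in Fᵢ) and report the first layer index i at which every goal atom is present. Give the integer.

F0 = init (11 atoms)
F1 = F0 ∪ {at(a,a), at(e,e), marked(a,a)}  (14 atoms)
F2 = F1 ∪ {above(a), above(e), at(f,f), holds(a), holds(e), marked(f,f)}  (20 atoms)
goal ⊆ F2  ⇒  h_max = 2

2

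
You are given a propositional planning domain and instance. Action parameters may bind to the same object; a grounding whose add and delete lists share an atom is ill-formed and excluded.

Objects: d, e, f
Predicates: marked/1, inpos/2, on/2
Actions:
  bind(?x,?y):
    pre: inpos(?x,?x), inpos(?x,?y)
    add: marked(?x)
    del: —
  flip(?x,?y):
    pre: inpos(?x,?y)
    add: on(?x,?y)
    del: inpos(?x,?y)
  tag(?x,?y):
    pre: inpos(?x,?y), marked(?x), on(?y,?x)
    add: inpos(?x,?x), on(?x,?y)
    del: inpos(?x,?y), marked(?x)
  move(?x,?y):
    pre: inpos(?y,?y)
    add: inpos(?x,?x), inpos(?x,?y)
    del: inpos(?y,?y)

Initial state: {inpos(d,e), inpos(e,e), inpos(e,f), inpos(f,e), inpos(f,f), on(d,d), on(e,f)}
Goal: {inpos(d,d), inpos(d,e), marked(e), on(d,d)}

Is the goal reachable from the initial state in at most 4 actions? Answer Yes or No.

1. bind(e,e)  →  {inpos(d,e), inpos(e,e), inpos(e,f), inpos(f,e), inpos(f,f), marked(e), on(d,d), on(e,f)}
2. move(d,e)  →  {inpos(d,d), inpos(d,e), inpos(e,f), inpos(f,e), inpos(f,f), marked(e), on(d,d), on(e,f)}
optimal plan length = 2; 2 ≤ 4

Yes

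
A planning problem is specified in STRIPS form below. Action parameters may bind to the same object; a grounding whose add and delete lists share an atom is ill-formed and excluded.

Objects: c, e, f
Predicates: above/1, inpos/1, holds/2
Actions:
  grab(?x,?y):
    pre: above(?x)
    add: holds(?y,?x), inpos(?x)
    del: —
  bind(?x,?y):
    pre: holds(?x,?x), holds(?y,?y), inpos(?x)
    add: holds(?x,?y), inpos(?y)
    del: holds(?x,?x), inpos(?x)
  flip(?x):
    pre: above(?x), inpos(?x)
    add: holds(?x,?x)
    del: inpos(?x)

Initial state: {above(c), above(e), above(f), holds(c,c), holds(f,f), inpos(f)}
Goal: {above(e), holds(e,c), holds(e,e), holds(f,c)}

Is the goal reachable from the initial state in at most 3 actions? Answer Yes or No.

1. grab(c,e)  →  {above(c), above(e), above(f), holds(c,c), holds(e,c), holds(f,f), inpos(c), inpos(f)}
2. grab(c,f)  →  {above(c), above(e), above(f), holds(c,c), holds(e,c), holds(f,c), holds(f,f), inpos(c), inpos(f)}
3. grab(e,e)  →  {above(c), above(e), above(f), holds(c,c), holds(e,c), holds(e,e), holds(f,c), holds(f,f), inpos(c), inpos(e), inpos(f)}
optimal plan length = 3; 3 ≤ 3

Yes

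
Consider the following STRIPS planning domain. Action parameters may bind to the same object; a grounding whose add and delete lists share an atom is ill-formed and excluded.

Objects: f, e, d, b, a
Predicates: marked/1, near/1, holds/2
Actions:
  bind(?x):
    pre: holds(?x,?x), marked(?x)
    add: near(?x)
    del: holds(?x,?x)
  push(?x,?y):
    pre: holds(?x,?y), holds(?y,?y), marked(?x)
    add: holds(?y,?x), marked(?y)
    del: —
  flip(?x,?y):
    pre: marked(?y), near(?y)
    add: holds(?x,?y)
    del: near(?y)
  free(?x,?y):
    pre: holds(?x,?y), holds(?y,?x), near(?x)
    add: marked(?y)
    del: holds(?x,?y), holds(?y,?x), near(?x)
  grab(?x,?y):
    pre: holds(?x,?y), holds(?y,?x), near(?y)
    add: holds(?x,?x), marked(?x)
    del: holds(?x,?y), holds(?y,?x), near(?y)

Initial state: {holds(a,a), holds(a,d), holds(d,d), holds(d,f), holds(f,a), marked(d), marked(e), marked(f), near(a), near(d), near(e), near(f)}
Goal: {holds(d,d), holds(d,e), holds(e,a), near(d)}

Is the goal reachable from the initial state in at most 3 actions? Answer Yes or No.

1. push(f,a)  →  {holds(a,a), holds(a,d), holds(a,f), holds(d,d), holds(d,f), holds(f,a), marked(a), marked(d), marked(e), marked(f), near(a), near(d), near(e), near(f)}
2. flip(e,a)  →  {holds(a,a), holds(a,d), holds(a,f), holds(d,d), holds(d,f), holds(e,a), holds(f,a), marked(a), marked(d), marked(e), marked(f), near(d), near(e), near(f)}
3. flip(d,e)  →  {holds(a,a), holds(a,d), holds(a,f), holds(d,d), holds(d,e), holds(d,f), holds(e,a), holds(f,a), marked(a), marked(d), marked(e), marked(f), near(d), near(f)}
optimal plan length = 3; 3 ≤ 3

Yes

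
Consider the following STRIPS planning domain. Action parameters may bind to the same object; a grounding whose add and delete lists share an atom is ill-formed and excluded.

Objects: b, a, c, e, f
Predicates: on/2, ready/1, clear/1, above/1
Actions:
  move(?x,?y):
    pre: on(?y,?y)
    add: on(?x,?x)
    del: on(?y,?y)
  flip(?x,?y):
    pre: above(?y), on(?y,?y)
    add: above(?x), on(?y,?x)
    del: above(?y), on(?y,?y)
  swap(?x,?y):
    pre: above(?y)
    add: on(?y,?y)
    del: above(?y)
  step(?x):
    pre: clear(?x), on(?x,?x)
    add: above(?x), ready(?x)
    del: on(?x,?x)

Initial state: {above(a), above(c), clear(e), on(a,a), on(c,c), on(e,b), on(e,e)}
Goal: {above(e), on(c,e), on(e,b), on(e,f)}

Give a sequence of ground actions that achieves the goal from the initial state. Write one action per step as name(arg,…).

1. flip(e,a)  →  {above(c), above(e), clear(e), on(a,e), on(c,c), on(e,b), on(e,e)}
2. flip(f,e)  →  {above(c), above(f), clear(e), on(a,e), on(c,c), on(e,b), on(e,f)}
3. flip(e,c)  →  {above(e), above(f), clear(e), on(a,e), on(c,e), on(e,b), on(e,f)}

flip(e,a); flip(f,e); flip(e,c)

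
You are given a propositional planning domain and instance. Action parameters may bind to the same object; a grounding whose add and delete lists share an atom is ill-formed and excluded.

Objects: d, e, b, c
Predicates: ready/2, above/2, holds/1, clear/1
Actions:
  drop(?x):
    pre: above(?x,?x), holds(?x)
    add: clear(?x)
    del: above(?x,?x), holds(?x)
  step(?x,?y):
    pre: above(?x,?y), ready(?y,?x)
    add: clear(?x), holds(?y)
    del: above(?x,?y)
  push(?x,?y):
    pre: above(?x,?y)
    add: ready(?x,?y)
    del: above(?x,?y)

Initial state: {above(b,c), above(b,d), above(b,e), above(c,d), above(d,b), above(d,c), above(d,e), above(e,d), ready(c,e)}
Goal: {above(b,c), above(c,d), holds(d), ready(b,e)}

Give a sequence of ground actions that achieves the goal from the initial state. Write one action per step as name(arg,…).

push(d,e); step(e,d); push(b,e)

1. push(d,e)  →  {above(b,c), above(b,d), above(b,e), above(c,d), above(d,b), above(d,c), above(e,d), ready(c,e), ready(d,e)}
2. step(e,d)  →  {above(b,c), above(b,d), above(b,e), above(c,d), above(d,b), above(d,c), clear(e), holds(d), ready(c,e), ready(d,e)}
3. push(b,e)  →  {above(b,c), above(b,d), above(c,d), above(d,b), above(d,c), clear(e), holds(d), ready(b,e), ready(c,e), ready(d,e)}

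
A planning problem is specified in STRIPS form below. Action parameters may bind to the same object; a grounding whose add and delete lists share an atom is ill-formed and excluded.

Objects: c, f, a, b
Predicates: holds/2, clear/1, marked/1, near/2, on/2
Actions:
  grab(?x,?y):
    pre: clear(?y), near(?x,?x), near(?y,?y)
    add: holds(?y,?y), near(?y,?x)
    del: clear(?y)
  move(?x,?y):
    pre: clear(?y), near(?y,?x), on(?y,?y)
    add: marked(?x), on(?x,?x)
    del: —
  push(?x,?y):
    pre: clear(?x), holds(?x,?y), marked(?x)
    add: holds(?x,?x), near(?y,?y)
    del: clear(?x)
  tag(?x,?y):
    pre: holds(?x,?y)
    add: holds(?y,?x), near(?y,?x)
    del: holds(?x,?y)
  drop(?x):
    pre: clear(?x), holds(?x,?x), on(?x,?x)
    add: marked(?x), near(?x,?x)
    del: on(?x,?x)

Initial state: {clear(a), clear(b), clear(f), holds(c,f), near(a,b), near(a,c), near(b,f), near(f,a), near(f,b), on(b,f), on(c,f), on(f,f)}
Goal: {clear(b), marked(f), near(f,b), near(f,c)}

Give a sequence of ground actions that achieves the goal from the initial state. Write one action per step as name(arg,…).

move(b,f); move(f,b); tag(c,f)

1. move(b,f)  →  {clear(a), clear(b), clear(f), holds(c,f), marked(b), near(a,b), near(a,c), near(b,f), near(f,a), near(f,b), on(b,b), on(b,f), on(c,f), on(f,f)}
2. move(f,b)  →  {clear(a), clear(b), clear(f), holds(c,f), marked(b), marked(f), near(a,b), near(a,c), near(b,f), near(f,a), near(f,b), on(b,b), on(b,f), on(c,f), on(f,f)}
3. tag(c,f)  →  {clear(a), clear(b), clear(f), holds(f,c), marked(b), marked(f), near(a,b), near(a,c), near(b,f), near(f,a), near(f,b), near(f,c), on(b,b), on(b,f), on(c,f), on(f,f)}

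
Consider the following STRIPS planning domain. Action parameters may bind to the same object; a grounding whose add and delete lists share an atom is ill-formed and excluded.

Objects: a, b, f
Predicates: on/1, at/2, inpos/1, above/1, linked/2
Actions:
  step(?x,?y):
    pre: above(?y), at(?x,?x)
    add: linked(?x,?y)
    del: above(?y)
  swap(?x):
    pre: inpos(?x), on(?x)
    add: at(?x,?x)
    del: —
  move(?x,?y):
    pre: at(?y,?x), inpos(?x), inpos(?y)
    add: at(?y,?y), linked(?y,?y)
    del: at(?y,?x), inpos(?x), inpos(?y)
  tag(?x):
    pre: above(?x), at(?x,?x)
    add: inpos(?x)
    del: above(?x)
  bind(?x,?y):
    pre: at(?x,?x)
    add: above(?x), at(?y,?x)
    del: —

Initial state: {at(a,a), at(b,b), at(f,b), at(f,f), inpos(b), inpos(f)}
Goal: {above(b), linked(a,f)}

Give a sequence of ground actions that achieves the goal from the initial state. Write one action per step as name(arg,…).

bind(b,a); bind(f,a); step(a,f)

1. bind(b,a)  →  {above(b), at(a,a), at(a,b), at(b,b), at(f,b), at(f,f), inpos(b), inpos(f)}
2. bind(f,a)  →  {above(b), above(f), at(a,a), at(a,b), at(a,f), at(b,b), at(f,b), at(f,f), inpos(b), inpos(f)}
3. step(a,f)  →  {above(b), at(a,a), at(a,b), at(a,f), at(b,b), at(f,b), at(f,f), inpos(b), inpos(f), linked(a,f)}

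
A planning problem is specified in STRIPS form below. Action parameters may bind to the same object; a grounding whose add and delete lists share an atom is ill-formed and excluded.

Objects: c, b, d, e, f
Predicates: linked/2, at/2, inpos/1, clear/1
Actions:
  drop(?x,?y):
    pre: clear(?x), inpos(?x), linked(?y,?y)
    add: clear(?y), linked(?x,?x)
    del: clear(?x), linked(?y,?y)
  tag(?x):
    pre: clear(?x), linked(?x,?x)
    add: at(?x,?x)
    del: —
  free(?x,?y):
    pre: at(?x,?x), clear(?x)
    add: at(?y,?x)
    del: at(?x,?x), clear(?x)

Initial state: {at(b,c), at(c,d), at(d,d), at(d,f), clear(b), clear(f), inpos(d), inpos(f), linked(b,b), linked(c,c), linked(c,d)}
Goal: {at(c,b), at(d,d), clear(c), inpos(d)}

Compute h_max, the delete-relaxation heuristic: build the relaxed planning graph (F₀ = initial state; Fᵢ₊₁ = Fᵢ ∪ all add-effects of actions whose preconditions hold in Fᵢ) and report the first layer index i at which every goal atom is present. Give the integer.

F0 = init (11 atoms)
F1 = F0 ∪ {at(b,b), clear(c), linked(f,f)}  (14 atoms)
F2 = F1 ∪ {at(c,b), at(c,c), at(d,b), at(e,b), at(f,b), at(f,f)}  (20 atoms)
goal ⊆ F2  ⇒  h_max = 2

2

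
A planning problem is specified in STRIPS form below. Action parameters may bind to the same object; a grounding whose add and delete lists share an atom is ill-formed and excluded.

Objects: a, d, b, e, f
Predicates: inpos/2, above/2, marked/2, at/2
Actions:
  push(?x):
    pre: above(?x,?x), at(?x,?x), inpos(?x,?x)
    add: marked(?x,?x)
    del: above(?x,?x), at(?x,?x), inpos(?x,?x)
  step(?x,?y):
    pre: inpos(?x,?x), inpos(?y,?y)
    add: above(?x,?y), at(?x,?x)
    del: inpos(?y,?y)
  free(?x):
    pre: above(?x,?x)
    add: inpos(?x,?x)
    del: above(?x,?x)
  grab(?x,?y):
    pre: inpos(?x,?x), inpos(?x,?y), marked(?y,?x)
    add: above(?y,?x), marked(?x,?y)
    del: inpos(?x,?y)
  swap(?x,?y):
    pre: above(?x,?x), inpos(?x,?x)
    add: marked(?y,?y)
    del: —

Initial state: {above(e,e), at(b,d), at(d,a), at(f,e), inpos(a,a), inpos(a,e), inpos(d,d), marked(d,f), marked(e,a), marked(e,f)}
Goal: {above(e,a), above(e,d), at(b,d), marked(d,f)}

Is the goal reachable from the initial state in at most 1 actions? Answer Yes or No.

1. free(e)  →  {at(b,d), at(d,a), at(f,e), inpos(a,a), inpos(a,e), inpos(d,d), inpos(e,e), marked(d,f), marked(e,a), marked(e,f)}
2. step(e,a)  →  {above(e,a), at(b,d), at(d,a), at(e,e), at(f,e), inpos(a,e), inpos(d,d), inpos(e,e), marked(d,f), marked(e,a), marked(e,f)}
3. step(e,d)  →  {above(e,a), above(e,d), at(b,d), at(d,a), at(e,e), at(f,e), inpos(a,e), inpos(e,e), marked(d,f), marked(e,a), marked(e,f)}
optimal plan length = 3; 3 > 1

No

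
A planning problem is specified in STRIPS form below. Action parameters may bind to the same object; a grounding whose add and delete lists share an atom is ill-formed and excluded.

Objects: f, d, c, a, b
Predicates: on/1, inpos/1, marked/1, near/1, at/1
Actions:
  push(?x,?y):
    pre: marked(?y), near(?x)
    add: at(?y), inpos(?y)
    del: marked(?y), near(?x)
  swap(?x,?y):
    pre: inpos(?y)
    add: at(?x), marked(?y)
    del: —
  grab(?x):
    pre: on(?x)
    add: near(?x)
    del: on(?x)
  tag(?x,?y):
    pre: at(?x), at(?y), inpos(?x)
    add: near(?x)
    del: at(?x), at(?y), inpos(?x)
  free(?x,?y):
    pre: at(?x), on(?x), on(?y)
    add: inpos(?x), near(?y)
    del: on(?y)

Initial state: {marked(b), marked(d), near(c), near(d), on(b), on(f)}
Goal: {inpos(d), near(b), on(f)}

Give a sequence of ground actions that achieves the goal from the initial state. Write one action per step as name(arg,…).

push(d,d); grab(b)

1. push(d,d)  →  {at(d), inpos(d), marked(b), near(c), on(b), on(f)}
2. grab(b)  →  {at(d), inpos(d), marked(b), near(b), near(c), on(f)}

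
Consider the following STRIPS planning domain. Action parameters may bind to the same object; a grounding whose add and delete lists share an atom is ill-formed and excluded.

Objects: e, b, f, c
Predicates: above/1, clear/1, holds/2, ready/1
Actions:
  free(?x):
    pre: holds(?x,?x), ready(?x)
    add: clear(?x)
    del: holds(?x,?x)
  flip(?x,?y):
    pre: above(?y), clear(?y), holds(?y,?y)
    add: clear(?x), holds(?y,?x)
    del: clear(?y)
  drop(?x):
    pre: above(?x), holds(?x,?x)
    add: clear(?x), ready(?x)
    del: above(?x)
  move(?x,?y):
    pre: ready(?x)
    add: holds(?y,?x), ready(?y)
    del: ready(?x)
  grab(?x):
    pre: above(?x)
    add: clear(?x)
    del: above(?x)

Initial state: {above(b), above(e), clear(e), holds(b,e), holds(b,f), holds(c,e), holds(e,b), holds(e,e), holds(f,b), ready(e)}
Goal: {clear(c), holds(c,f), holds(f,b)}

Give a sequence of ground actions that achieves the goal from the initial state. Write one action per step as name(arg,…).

flip(c,e); move(e,f); move(f,c)

1. flip(c,e)  →  {above(b), above(e), clear(c), holds(b,e), holds(b,f), holds(c,e), holds(e,b), holds(e,c), holds(e,e), holds(f,b), ready(e)}
2. move(e,f)  →  {above(b), above(e), clear(c), holds(b,e), holds(b,f), holds(c,e), holds(e,b), holds(e,c), holds(e,e), holds(f,b), holds(f,e), ready(f)}
3. move(f,c)  →  {above(b), above(e), clear(c), holds(b,e), holds(b,f), holds(c,e), holds(c,f), holds(e,b), holds(e,c), holds(e,e), holds(f,b), holds(f,e), ready(c)}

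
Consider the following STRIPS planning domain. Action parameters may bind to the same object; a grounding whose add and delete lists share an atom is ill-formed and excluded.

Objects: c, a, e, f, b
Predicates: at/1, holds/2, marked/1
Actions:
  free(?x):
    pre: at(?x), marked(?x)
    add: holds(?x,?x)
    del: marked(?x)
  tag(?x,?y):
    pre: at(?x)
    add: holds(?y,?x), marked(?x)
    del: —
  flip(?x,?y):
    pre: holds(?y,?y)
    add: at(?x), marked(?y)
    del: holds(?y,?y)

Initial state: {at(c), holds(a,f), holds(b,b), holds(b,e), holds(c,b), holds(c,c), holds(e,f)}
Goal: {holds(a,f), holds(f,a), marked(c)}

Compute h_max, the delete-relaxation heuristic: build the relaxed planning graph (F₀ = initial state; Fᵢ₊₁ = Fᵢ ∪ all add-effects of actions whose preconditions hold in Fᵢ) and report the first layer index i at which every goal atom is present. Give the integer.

2

F0 = init (7 atoms)
F1 = F0 ∪ {at(a), at(b), at(e), at(f), holds(a,c), holds(b,c), holds(e,c), holds(f,c), marked(b), marked(c)}  (17 atoms)
F2 = F1 ∪ {holds(a,a), holds(a,b), holds(a,e), holds(b,a), holds(b,f), holds(c,a), holds(c,e), holds(c,f), holds(e,a), holds(e,b), holds(e,e), holds(f,a), holds(f,b), holds(f,e), holds(f,f), marked(a), marked(e), marked(f)}  (35 atoms)
goal ⊆ F2  ⇒  h_max = 2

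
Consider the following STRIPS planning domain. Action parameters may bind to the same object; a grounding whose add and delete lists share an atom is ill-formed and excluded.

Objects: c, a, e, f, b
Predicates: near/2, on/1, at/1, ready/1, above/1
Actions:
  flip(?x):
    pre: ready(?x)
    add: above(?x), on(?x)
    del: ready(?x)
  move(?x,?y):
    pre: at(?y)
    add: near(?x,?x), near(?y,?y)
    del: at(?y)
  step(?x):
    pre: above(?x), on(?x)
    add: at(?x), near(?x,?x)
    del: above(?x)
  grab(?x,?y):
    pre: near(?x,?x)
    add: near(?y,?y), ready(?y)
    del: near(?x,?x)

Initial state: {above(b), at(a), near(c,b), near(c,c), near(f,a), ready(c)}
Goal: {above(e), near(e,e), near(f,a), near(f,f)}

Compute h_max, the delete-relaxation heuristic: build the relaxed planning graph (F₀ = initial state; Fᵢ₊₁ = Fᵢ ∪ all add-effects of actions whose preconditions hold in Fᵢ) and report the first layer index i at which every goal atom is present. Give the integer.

2

F0 = init (6 atoms)
F1 = F0 ∪ {above(c), near(a,a), near(b,b), near(e,e), near(f,f), on(c), ready(a), ready(b), ready(e), ready(f)}  (16 atoms)
F2 = F1 ∪ {above(a), above(e), above(f), at(c), on(a), on(b), on(e), on(f)}  (24 atoms)
goal ⊆ F2  ⇒  h_max = 2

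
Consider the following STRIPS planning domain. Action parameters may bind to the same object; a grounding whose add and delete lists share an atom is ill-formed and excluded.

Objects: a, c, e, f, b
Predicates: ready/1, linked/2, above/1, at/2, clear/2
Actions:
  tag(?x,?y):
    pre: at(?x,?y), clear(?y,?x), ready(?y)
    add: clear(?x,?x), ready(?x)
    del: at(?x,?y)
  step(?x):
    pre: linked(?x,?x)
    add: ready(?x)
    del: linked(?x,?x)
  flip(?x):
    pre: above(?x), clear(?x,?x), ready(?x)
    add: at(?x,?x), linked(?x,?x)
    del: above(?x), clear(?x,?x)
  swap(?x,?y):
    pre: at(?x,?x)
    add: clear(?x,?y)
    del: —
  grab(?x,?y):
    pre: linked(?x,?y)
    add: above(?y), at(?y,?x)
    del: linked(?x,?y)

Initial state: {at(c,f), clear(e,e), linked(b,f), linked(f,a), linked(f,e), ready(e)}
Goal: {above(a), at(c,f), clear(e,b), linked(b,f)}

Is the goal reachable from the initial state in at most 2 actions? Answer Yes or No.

1. grab(f,a)  →  {above(a), at(a,f), at(c,f), clear(e,e), linked(b,f), linked(f,e), ready(e)}
2. grab(f,e)  →  {above(a), above(e), at(a,f), at(c,f), at(e,f), clear(e,e), linked(b,f), ready(e)}
3. flip(e)  →  {above(a), at(a,f), at(c,f), at(e,e), at(e,f), linked(b,f), linked(e,e), ready(e)}
4. swap(e,b)  →  {above(a), at(a,f), at(c,f), at(e,e), at(e,f), clear(e,b), linked(b,f), linked(e,e), ready(e)}
optimal plan length = 4; 4 > 2

No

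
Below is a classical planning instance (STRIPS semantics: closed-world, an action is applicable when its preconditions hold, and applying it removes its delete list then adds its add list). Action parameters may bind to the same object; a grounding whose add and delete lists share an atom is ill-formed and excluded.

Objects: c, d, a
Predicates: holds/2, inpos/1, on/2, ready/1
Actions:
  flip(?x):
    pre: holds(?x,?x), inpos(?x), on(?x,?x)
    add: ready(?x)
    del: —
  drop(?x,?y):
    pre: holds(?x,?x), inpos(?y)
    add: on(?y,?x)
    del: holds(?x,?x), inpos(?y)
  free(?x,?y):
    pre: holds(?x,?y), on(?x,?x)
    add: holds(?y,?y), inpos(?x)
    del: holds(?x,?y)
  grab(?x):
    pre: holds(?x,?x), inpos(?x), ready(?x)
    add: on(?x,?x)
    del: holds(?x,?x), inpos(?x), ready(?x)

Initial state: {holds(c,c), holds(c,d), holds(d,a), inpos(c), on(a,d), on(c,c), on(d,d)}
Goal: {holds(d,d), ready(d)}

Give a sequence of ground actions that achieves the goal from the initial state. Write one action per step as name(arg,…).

1. free(c,d)  →  {holds(c,c), holds(d,a), holds(d,d), inpos(c), on(a,d), on(c,c), on(d,d)}
2. free(d,a)  →  {holds(a,a), holds(c,c), holds(d,d), inpos(c), inpos(d), on(a,d), on(c,c), on(d,d)}
3. flip(d)  →  {holds(a,a), holds(c,c), holds(d,d), inpos(c), inpos(d), on(a,d), on(c,c), on(d,d), ready(d)}

free(c,d); free(d,a); flip(d)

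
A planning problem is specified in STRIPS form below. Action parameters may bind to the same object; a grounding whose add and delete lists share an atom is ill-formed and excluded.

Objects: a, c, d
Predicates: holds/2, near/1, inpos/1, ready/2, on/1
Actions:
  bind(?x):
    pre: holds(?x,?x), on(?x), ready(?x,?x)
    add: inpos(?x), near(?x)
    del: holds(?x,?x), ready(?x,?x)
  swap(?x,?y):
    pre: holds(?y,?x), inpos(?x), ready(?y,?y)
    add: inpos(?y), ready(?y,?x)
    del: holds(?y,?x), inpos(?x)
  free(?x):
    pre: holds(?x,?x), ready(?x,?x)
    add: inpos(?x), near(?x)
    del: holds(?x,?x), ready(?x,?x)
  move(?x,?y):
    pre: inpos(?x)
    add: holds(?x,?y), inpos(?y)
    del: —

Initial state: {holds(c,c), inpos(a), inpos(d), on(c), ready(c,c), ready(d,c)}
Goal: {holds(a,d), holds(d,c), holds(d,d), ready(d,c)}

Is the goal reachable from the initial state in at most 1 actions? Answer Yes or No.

No

1. move(a,d)  →  {holds(a,d), holds(c,c), inpos(a), inpos(d), on(c), ready(c,c), ready(d,c)}
2. move(d,c)  →  {holds(a,d), holds(c,c), holds(d,c), inpos(a), inpos(c), inpos(d), on(c), ready(c,c), ready(d,c)}
3. move(d,d)  →  {holds(a,d), holds(c,c), holds(d,c), holds(d,d), inpos(a), inpos(c), inpos(d), on(c), ready(c,c), ready(d,c)}
optimal plan length = 3; 3 > 1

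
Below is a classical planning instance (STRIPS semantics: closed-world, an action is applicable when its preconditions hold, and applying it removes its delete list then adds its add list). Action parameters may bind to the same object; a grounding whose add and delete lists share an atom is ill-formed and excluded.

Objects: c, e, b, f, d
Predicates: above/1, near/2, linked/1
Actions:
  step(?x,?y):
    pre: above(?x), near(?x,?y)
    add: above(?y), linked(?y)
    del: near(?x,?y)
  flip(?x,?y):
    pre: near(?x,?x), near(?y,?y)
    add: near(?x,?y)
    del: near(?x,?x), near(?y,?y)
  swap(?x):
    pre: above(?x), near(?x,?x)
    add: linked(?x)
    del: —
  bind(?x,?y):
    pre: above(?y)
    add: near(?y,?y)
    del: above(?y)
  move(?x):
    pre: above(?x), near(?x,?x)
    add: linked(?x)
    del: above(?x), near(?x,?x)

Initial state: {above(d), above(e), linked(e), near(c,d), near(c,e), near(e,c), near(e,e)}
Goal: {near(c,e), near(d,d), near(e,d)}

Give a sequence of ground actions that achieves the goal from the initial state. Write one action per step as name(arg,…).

step(e,c); bind(c,d); step(c,d); flip(e,d); bind(c,d)

1. step(e,c)  →  {above(c), above(d), above(e), linked(c), linked(e), near(c,d), near(c,e), near(e,e)}
2. bind(c,d)  →  {above(c), above(e), linked(c), linked(e), near(c,d), near(c,e), near(d,d), near(e,e)}
3. step(c,d)  →  {above(c), above(d), above(e), linked(c), linked(d), linked(e), near(c,e), near(d,d), near(e,e)}
4. flip(e,d)  →  {above(c), above(d), above(e), linked(c), linked(d), linked(e), near(c,e), near(e,d)}
5. bind(c,d)  →  {above(c), above(e), linked(c), linked(d), linked(e), near(c,e), near(d,d), near(e,d)}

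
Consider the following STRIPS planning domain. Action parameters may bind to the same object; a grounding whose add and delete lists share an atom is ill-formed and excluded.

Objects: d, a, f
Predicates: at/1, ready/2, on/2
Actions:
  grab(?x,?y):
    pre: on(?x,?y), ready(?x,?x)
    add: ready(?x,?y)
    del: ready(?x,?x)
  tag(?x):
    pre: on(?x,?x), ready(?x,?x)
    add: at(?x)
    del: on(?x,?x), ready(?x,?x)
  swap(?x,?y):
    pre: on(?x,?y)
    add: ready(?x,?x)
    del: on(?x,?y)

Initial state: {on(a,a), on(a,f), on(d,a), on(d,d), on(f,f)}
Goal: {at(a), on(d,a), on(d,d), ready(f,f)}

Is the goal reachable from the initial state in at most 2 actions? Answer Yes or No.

No

1. swap(a,f)  →  {on(a,a), on(d,a), on(d,d), on(f,f), ready(a,a)}
2. tag(a)  →  {at(a), on(d,a), on(d,d), on(f,f)}
3. swap(f,f)  →  {at(a), on(d,a), on(d,d), ready(f,f)}
optimal plan length = 3; 3 > 2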